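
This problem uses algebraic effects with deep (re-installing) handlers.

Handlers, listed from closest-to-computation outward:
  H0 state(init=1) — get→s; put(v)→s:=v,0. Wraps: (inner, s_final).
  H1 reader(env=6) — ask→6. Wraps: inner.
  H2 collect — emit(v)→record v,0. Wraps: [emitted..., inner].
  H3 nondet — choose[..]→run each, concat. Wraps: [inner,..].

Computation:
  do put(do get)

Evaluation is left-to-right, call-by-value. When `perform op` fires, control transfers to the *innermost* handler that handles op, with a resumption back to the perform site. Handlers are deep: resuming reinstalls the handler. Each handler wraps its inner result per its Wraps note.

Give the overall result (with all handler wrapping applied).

Answer: [[(0, 1)]]

Working:
get @ H0 ⇒ 1
put(1) @ H0 ⇒ s:=1
H0 returns (0, 1)
H1 returns (0, 1)
H2 returns [(0, 1)]
H3 returns [[(0, 1)]]
= [[(0, 1)]]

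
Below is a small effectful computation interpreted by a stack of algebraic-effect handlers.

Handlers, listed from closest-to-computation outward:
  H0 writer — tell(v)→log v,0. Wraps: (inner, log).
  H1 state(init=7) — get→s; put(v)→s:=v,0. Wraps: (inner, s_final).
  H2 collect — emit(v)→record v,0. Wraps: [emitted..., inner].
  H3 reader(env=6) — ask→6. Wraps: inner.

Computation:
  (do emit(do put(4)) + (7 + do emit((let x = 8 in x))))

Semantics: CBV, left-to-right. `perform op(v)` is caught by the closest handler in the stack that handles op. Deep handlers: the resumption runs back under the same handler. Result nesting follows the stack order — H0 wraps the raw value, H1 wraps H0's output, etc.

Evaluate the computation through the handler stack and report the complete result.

Step-by-step:
put(4) @ H1 ⇒ s:=4
emit(0) @ H2 ⇒ out+=0
emit(8) @ H2 ⇒ out+=8
H0 returns (7, ())
H1 returns ((7, ()), 4)
H2 returns [0, 8, ((7, ()), 4)]
H3 returns [0, 8, ((7, ()), 4)]
= [0, 8, ((7, ()), 4)]

Answer: [0, 8, ((7, ()), 4)]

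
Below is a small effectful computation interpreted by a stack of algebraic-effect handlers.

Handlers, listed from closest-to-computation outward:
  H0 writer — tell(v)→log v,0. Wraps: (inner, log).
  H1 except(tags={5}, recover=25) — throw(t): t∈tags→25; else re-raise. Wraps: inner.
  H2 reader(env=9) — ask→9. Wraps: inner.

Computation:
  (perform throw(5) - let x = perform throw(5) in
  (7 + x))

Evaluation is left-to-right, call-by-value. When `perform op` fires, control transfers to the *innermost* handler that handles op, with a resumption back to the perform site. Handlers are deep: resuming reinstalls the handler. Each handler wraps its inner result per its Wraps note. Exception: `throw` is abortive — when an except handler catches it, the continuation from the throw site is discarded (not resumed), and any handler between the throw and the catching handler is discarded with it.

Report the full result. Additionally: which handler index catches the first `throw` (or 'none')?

Step-by-step:
throw(5) @ H1 caught ⇒ 25
H2 returns 25
= 25

Answer: 25 ; first throw caught by: H1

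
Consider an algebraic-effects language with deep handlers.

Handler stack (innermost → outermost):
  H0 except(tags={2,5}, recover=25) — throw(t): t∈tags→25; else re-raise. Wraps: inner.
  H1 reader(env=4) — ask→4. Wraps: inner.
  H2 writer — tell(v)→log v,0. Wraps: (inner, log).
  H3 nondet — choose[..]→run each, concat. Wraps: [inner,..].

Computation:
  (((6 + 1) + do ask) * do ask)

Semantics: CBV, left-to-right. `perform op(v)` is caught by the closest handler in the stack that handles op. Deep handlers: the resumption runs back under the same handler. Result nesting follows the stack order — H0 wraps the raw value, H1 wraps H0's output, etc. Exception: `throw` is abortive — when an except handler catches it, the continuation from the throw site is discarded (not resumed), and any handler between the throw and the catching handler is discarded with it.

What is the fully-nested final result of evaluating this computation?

Answer: [(44, ())]

Working:
ask @ H1 ⇒ 4
ask @ H1 ⇒ 4
H0 returns 44
H1 returns 44
H2 returns (44, ())
H3 returns [(44, ())]
= [(44, ())]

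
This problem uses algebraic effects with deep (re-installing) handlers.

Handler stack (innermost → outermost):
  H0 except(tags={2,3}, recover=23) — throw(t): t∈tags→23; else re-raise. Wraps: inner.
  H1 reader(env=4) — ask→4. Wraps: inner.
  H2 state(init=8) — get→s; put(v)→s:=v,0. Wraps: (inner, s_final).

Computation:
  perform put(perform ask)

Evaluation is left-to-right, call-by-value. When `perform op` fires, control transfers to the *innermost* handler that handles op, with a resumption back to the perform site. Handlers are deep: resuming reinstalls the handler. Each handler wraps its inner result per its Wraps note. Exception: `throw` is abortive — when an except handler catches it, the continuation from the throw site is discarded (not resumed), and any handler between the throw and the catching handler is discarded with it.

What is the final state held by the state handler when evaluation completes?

Answer: 4

Working:
ask @ H1 ⇒ 4
put(4) @ H2 ⇒ s:=4
H0 returns 0
H1 returns 0
H2 returns (0, 4)
= (0, 4)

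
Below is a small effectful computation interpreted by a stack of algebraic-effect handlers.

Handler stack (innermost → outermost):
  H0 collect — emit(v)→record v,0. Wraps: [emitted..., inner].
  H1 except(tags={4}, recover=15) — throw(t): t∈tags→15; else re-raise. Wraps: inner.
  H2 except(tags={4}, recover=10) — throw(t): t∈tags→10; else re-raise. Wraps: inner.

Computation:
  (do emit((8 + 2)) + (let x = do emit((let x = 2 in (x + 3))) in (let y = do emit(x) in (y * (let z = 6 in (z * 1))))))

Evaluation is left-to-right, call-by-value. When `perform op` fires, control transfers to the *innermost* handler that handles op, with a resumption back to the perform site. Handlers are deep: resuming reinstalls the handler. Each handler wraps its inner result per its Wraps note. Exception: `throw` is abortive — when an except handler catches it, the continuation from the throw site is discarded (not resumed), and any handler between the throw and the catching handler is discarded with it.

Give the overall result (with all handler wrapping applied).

Answer: [10, 5, 0, 0]

Step-by-step:
emit(10) @ H0 ⇒ out+=10
emit(5) @ H0 ⇒ out+=5
emit(0) @ H0 ⇒ out+=0
H0 returns [10, 5, 0, 0]
H1 returns [10, 5, 0, 0]
H2 returns [10, 5, 0, 0]
= [10, 5, 0, 0]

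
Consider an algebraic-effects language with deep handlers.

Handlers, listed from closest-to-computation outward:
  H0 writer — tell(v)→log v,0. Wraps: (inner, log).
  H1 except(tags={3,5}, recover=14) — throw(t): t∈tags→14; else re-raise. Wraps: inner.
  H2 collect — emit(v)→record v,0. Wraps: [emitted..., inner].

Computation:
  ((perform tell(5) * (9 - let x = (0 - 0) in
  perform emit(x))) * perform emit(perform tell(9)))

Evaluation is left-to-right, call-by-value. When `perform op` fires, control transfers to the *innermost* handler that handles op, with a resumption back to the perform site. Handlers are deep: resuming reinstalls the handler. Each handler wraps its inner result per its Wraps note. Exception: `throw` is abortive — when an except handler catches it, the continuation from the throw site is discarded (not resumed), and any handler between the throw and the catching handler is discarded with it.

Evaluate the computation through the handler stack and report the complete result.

Answer: [0, 0, (0, (5, 9))]

Step-by-step:
tell(5) @ H0 ⇒ log+=5
emit(0) @ H2 ⇒ out+=0
tell(9) @ H0 ⇒ log+=9
emit(0) @ H2 ⇒ out+=0
H0 returns (0, (5, 9))
H1 returns (0, (5, 9))
H2 returns [0, 0, (0, (5, 9))]
= [0, 0, (0, (5, 9))]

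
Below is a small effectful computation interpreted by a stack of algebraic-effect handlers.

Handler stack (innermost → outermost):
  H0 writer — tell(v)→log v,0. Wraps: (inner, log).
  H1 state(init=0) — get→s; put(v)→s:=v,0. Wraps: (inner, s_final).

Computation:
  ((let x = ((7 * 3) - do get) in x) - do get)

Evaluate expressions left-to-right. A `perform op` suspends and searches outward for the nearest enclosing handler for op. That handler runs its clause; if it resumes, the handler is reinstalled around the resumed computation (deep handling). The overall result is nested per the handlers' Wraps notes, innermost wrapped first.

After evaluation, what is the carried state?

Working:
get @ H1 ⇒ 0
get @ H1 ⇒ 0
H0 returns (21, ())
H1 returns ((21, ()), 0)
= ((21, ()), 0)

Answer: 0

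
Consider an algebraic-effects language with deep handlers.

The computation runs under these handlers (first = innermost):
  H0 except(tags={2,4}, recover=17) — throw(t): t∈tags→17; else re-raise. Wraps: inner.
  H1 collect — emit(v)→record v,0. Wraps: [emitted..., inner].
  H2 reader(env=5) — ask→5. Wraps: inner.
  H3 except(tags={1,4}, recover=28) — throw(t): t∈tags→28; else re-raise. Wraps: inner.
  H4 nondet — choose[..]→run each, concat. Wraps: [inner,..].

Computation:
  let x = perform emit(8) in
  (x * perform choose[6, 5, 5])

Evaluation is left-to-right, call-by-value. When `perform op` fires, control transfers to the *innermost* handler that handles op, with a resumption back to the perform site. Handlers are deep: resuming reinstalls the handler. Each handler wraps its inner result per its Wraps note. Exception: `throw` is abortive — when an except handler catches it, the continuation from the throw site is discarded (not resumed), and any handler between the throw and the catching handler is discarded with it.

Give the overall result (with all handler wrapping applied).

Answer: [[8, 0], [8, 0], [8, 0]]

Working:
emit(8) @ H1 ⇒ out+=8
choose[6, 5, 5] @ H4
  branch[0] choose=6:
    H0 returns 0
    H1 returns [8, 0]
    H2 returns [8, 0]
    H3 returns [8, 0]
    H4 returns [[8, 0]]
  branch[1] choose=5:
    H0 returns 0
    H1 returns [8, 0]
    H2 returns [8, 0]
    H3 returns [8, 0]
    H4 returns [[8, 0]]
  branch[2] choose=5:
    H0 returns 0
    H1 returns [8, 0]
    H2 returns [8, 0]
    H3 returns [8, 0]
    H4 returns [[8, 0]]
= [[8, 0], [8, 0], [8, 0]]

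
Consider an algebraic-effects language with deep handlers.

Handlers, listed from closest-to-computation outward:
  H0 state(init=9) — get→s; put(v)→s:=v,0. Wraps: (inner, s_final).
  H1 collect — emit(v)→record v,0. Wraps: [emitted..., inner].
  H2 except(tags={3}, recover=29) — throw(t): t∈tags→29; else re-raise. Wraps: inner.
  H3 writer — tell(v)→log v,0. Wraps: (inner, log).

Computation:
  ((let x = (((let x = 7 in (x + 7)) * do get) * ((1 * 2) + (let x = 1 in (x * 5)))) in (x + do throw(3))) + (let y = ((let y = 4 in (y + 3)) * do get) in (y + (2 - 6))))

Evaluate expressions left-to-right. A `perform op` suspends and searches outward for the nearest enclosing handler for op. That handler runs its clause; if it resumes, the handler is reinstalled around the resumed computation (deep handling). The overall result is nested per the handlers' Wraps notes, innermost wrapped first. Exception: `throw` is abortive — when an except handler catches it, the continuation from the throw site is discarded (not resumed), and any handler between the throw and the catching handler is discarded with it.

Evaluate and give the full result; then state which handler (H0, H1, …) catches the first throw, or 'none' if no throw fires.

Answer: (29, ()) ; first throw caught by: H2

Working:
get @ H0 ⇒ 9
throw(3) @ H2 caught ⇒ 29
H3 returns (29, ())
= (29, ())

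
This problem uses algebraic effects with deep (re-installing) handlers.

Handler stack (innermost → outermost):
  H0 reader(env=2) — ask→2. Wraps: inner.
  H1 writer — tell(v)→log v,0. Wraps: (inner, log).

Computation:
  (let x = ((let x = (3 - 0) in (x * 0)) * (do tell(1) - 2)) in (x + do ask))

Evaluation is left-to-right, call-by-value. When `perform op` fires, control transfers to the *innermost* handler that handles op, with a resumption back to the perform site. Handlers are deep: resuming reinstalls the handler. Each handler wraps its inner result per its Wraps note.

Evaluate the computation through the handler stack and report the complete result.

Answer: (2, (1))

Step-by-step:
tell(1) @ H1 ⇒ log+=1
ask @ H0 ⇒ 2
H0 returns 2
H1 returns (2, (1))
= (2, (1))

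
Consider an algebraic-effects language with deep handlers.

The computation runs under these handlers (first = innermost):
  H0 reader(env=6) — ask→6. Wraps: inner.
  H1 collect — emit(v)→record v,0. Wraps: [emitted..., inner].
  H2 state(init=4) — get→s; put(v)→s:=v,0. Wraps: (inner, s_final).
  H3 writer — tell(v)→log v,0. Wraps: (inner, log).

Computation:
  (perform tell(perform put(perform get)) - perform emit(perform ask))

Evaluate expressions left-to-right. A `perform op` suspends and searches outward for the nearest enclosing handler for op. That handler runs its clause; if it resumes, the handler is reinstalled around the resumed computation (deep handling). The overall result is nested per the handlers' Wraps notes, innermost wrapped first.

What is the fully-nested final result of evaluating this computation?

Answer: (([6, 0], 4), (0))

Working:
get @ H2 ⇒ 4
put(4) @ H2 ⇒ s:=4
tell(0) @ H3 ⇒ log+=0
ask @ H0 ⇒ 6
emit(6) @ H1 ⇒ out+=6
H0 returns 0
H1 returns [6, 0]
H2 returns ([6, 0], 4)
H3 returns (([6, 0], 4), (0))
= (([6, 0], 4), (0))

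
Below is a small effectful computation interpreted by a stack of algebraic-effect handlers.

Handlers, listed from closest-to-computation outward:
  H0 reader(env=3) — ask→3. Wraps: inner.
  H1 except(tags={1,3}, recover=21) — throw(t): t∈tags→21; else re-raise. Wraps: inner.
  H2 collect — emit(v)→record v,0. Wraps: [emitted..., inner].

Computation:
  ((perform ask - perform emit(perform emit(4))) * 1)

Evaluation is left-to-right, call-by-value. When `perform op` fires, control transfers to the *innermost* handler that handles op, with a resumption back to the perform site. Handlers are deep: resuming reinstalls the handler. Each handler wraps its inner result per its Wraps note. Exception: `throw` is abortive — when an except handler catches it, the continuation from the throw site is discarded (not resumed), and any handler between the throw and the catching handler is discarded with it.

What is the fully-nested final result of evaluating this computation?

Working:
ask @ H0 ⇒ 3
emit(4) @ H2 ⇒ out+=4
emit(0) @ H2 ⇒ out+=0
H0 returns 3
H1 returns 3
H2 returns [4, 0, 3]
= [4, 0, 3]

Answer: [4, 0, 3]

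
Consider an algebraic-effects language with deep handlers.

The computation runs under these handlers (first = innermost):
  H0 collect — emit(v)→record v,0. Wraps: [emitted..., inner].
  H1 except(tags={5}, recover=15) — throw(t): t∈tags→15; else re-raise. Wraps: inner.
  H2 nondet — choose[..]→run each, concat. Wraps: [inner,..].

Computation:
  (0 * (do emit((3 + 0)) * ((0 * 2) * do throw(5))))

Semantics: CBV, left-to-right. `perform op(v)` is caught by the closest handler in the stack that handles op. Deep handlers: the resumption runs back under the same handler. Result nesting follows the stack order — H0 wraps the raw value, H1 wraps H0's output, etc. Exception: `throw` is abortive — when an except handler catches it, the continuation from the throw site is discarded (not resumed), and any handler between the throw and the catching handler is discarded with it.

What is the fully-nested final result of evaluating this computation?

Answer: [15]

Step-by-step:
emit(3) @ H0 ⇒ out+=3
throw(5) @ H1 caught ⇒ 15
H2 returns [15]
= [15]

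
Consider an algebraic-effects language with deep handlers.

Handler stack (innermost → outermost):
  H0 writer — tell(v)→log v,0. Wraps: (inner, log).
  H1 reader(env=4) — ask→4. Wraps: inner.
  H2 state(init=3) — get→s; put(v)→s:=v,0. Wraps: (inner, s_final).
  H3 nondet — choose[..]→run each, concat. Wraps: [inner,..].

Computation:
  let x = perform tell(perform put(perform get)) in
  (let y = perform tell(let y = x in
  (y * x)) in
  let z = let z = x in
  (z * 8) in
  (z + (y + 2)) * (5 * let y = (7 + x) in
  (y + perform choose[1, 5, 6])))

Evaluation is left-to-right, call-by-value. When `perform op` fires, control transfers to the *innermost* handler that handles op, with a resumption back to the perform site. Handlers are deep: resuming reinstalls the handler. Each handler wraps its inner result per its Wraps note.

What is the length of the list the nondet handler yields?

Answer: 3

Step-by-step:
get @ H2 ⇒ 3
put(3) @ H2 ⇒ s:=3
tell(0) @ H0 ⇒ log+=0
tell(0) @ H0 ⇒ log+=0
choose[1, 5, 6] @ H3
  branch[0] choose=1:
    H0 returns (80, (0, 0))
    H1 returns (80, (0, 0))
    H2 returns ((80, (0, 0)), 3)
    H3 returns [((80, (0, 0)), 3)]
  branch[1] choose=5:
    H0 returns (120, (0, 0))
    H1 returns (120, (0, 0))
    H2 returns ((120, (0, 0)), 3)
    H3 returns [((120, (0, 0)), 3)]
  branch[2] choose=6:
    H0 returns (130, (0, 0))
    H1 returns (130, (0, 0))
    H2 returns ((130, (0, 0)), 3)
    H3 returns [((130, (0, 0)), 3)]
= [((80, (0, 0)), 3), ((120, (0, 0)), 3), ((130, (0, 0)), 3)]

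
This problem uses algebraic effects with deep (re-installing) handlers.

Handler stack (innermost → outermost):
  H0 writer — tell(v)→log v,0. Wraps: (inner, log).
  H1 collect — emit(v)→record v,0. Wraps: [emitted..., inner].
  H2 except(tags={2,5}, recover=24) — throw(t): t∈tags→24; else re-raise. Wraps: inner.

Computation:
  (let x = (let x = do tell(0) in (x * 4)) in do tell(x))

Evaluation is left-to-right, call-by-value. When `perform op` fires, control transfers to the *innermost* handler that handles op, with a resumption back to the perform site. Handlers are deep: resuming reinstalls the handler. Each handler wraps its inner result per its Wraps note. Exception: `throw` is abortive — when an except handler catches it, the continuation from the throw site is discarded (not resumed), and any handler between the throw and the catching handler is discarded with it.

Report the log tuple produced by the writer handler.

Answer: (0, 0)

Working:
tell(0) @ H0 ⇒ log+=0
tell(0) @ H0 ⇒ log+=0
H0 returns (0, (0, 0))
H1 returns [(0, (0, 0))]
H2 returns [(0, (0, 0))]
= [(0, (0, 0))]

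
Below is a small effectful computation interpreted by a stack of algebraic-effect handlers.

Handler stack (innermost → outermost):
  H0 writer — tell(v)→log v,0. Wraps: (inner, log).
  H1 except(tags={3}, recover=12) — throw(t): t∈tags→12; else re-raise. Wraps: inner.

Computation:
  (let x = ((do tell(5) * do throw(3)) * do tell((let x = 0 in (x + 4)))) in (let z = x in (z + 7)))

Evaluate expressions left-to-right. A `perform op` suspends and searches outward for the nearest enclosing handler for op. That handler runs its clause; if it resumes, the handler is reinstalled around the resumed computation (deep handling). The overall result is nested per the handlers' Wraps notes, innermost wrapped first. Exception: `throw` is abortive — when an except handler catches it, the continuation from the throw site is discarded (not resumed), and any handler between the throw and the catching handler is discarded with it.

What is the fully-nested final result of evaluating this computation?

Answer: 12

Working:
tell(5) @ H0 ⇒ log+=5
throw(3) @ H1 caught ⇒ 12
= 12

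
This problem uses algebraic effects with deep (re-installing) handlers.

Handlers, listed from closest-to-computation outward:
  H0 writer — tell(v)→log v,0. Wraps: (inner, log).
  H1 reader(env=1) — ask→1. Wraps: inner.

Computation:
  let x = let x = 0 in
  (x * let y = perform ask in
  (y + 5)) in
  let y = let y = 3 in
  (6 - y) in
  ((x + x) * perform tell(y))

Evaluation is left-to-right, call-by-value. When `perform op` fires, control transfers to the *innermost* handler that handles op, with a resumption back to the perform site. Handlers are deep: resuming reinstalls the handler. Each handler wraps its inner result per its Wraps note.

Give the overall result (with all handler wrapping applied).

Answer: (0, (3))

Working:
ask @ H1 ⇒ 1
tell(3) @ H0 ⇒ log+=3
H0 returns (0, (3))
H1 returns (0, (3))
= (0, (3))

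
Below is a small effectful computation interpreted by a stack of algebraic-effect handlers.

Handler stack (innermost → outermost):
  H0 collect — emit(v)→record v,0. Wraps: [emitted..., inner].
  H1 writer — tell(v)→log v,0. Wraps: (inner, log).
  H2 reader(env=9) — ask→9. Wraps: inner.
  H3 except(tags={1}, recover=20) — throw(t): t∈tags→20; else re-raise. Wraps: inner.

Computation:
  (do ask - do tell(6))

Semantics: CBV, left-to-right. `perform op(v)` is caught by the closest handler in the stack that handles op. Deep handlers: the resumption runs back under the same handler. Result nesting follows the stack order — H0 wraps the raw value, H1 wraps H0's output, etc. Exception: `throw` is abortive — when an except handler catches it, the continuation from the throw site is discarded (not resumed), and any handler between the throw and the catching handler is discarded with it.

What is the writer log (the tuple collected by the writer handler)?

Step-by-step:
ask @ H2 ⇒ 9
tell(6) @ H1 ⇒ log+=6
H0 returns [9]
H1 returns ([9], (6))
H2 returns ([9], (6))
H3 returns ([9], (6))
= ([9], (6))

Answer: (6)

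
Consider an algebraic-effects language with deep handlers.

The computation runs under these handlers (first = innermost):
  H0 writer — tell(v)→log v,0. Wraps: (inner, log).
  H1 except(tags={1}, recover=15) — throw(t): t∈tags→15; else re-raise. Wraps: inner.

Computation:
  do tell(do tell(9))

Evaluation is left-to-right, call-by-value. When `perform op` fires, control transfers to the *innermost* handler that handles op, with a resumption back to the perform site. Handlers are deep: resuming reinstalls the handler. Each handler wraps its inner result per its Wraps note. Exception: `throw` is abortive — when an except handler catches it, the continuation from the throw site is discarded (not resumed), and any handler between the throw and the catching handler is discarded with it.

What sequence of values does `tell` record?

Answer: (9, 0)

Working:
tell(9) @ H0 ⇒ log+=9
tell(0) @ H0 ⇒ log+=0
H0 returns (0, (9, 0))
H1 returns (0, (9, 0))
= (0, (9, 0))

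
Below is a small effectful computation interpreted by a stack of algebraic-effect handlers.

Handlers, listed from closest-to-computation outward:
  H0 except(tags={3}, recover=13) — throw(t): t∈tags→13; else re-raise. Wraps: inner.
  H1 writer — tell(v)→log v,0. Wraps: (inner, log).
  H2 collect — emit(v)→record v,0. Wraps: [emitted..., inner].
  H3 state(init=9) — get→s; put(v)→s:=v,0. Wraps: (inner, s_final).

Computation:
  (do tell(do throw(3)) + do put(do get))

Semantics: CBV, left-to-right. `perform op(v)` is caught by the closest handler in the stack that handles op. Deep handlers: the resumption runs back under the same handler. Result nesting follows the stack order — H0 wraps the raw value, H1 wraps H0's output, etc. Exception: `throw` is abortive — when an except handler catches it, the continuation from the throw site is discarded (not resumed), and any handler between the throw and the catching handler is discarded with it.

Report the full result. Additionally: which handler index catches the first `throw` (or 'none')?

Answer: ([(13, ())], 9) ; first throw caught by: H0

Step-by-step:
throw(3) @ H0 caught ⇒ 13
H1 returns (13, ())
H2 returns [(13, ())]
H3 returns ([(13, ())], 9)
= ([(13, ())], 9)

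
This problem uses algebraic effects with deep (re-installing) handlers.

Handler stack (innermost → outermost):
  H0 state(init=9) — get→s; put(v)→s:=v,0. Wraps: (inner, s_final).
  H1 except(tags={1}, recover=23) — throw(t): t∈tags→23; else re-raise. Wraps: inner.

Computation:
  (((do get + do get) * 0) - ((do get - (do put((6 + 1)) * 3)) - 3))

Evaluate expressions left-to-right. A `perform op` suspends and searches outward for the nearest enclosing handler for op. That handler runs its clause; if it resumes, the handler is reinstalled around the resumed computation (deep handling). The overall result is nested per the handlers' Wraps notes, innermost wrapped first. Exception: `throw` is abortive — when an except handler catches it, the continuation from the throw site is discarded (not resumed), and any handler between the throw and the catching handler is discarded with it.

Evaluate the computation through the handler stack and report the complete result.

Answer: (-6, 7)

Evaluation trace:
get @ H0 ⇒ 9
get @ H0 ⇒ 9
get @ H0 ⇒ 9
put(7) @ H0 ⇒ s:=7
H0 returns (-6, 7)
H1 returns (-6, 7)
= (-6, 7)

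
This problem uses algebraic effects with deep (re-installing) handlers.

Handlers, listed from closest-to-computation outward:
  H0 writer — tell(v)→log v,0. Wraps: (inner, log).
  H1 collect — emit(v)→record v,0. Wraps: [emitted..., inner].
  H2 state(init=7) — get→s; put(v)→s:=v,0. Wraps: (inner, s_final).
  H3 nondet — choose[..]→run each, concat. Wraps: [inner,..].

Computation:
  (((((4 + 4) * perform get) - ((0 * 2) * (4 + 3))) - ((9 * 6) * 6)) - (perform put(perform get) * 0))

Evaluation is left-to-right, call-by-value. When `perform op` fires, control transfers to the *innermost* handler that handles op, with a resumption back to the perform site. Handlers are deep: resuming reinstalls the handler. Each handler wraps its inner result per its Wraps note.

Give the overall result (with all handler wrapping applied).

Working:
get @ H2 ⇒ 7
get @ H2 ⇒ 7
put(7) @ H2 ⇒ s:=7
H0 returns (-268, ())
H1 returns [(-268, ())]
H2 returns ([(-268, ())], 7)
H3 returns [([(-268, ())], 7)]
= [([(-268, ())], 7)]

Answer: [([(-268, ())], 7)]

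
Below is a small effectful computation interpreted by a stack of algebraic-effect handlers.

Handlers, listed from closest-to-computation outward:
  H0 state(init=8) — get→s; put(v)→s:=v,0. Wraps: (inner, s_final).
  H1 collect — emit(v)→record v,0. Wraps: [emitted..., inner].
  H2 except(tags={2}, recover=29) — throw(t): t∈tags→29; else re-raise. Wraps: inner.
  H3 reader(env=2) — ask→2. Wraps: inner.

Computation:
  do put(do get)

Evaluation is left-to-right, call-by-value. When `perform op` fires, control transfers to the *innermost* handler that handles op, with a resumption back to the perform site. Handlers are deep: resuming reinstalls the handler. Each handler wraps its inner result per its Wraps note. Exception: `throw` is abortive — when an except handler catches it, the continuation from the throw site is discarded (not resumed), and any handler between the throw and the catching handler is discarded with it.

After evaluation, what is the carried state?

Answer: 8

Evaluation trace:
get @ H0 ⇒ 8
put(8) @ H0 ⇒ s:=8
H0 returns (0, 8)
H1 returns [(0, 8)]
H2 returns [(0, 8)]
H3 returns [(0, 8)]
= [(0, 8)]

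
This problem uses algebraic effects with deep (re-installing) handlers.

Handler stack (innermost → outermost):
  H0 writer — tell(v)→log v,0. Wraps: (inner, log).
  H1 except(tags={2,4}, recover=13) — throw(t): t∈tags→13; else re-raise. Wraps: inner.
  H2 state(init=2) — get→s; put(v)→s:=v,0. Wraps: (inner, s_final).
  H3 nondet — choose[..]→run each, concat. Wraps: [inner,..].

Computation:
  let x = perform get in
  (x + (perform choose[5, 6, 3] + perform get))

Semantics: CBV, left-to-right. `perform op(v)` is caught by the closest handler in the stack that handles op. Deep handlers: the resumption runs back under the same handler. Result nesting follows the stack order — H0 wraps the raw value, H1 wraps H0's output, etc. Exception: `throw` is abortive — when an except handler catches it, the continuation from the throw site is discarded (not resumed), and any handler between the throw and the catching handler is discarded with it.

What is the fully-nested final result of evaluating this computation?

Step-by-step:
get @ H2 ⇒ 2
choose[5, 6, 3] @ H3
  branch[0] choose=5:
    get @ H2 ⇒ 2
    H0 returns (9, ())
    H1 returns (9, ())
    H2 returns ((9, ()), 2)
    H3 returns [((9, ()), 2)]
  branch[1] choose=6:
    get @ H2 ⇒ 2
    H0 returns (10, ())
    H1 returns (10, ())
    H2 returns ((10, ()), 2)
    H3 returns [((10, ()), 2)]
  branch[2] choose=3:
    get @ H2 ⇒ 2
    H0 returns (7, ())
    H1 returns (7, ())
    H2 returns ((7, ()), 2)
    H3 returns [((7, ()), 2)]
= [((9, ()), 2), ((10, ()), 2), ((7, ()), 2)]

Answer: [((9, ()), 2), ((10, ()), 2), ((7, ()), 2)]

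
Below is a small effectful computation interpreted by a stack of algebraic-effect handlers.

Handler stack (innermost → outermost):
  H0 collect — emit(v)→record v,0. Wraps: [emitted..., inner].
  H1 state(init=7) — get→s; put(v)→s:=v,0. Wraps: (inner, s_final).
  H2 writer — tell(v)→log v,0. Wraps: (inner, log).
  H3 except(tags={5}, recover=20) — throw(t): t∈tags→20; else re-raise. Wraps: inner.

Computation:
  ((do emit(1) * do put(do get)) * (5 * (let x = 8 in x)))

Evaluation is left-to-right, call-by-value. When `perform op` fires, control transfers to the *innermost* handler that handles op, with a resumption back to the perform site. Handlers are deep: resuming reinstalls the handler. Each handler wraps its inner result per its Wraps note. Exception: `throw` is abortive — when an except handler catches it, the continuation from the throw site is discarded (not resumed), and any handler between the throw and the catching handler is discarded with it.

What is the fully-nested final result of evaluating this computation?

Answer: (([1, 0], 7), ())

Evaluation trace:
emit(1) @ H0 ⇒ out+=1
get @ H1 ⇒ 7
put(7) @ H1 ⇒ s:=7
H0 returns [1, 0]
H1 returns ([1, 0], 7)
H2 returns (([1, 0], 7), ())
H3 returns (([1, 0], 7), ())
= (([1, 0], 7), ())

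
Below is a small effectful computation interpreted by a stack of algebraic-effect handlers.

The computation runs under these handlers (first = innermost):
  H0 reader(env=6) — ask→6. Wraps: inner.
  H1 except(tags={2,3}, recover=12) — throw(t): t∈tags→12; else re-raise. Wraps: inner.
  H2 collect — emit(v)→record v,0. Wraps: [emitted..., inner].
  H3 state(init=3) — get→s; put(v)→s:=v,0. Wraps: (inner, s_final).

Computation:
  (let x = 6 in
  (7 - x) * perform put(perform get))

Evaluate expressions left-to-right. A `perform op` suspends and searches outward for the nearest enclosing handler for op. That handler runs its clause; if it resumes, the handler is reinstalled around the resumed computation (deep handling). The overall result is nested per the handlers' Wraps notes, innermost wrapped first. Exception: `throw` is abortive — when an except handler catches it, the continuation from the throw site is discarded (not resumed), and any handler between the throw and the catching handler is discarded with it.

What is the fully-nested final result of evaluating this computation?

Answer: ([0], 3)

Evaluation trace:
get @ H3 ⇒ 3
put(3) @ H3 ⇒ s:=3
H0 returns 0
H1 returns 0
H2 returns [0]
H3 returns ([0], 3)
= ([0], 3)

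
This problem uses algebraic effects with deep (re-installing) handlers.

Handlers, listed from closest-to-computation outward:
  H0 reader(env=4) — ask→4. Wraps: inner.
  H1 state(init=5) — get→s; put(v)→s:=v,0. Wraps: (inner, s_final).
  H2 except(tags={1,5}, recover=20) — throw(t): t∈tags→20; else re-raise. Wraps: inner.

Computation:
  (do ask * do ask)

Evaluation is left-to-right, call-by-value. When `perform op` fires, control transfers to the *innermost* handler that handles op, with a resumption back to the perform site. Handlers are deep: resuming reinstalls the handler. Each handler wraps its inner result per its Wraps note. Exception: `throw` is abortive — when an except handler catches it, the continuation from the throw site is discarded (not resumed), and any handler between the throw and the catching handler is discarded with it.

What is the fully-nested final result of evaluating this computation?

Working:
ask @ H0 ⇒ 4
ask @ H0 ⇒ 4
H0 returns 16
H1 returns (16, 5)
H2 returns (16, 5)
= (16, 5)

Answer: (16, 5)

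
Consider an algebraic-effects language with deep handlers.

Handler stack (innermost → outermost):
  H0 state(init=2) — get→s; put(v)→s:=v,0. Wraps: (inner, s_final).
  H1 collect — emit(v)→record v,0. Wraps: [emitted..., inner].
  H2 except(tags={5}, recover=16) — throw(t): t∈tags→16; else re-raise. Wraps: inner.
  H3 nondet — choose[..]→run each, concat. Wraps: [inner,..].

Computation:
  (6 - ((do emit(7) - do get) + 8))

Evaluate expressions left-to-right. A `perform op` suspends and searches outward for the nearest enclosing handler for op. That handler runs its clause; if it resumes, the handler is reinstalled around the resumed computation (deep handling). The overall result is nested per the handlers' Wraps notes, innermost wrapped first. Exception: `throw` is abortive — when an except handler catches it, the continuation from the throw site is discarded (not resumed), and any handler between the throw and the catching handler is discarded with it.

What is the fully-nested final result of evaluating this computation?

Step-by-step:
emit(7) @ H1 ⇒ out+=7
get @ H0 ⇒ 2
H0 returns (0, 2)
H1 returns [7, (0, 2)]
H2 returns [7, (0, 2)]
H3 returns [[7, (0, 2)]]
= [[7, (0, 2)]]

Answer: [[7, (0, 2)]]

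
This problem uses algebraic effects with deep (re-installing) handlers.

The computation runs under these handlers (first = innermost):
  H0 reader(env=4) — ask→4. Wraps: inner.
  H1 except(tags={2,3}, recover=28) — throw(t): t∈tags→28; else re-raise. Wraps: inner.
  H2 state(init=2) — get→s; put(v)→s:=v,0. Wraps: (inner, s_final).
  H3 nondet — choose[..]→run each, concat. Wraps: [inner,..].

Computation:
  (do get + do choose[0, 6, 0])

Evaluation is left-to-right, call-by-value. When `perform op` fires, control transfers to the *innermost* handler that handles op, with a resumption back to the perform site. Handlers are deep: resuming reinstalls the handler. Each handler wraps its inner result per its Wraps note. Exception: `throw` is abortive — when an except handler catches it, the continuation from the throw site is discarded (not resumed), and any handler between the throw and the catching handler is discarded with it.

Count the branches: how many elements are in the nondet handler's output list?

Working:
get @ H2 ⇒ 2
choose[0, 6, 0] @ H3
  branch[0] choose=0:
    H0 returns 2
    H1 returns 2
    H2 returns (2, 2)
    H3 returns [(2, 2)]
  branch[1] choose=6:
    H0 returns 8
    H1 returns 8
    H2 returns (8, 2)
    H3 returns [(8, 2)]
  branch[2] choose=0:
    H0 returns 2
    H1 returns 2
    H2 returns (2, 2)
    H3 returns [(2, 2)]
= [(2, 2), (8, 2), (2, 2)]

Answer: 3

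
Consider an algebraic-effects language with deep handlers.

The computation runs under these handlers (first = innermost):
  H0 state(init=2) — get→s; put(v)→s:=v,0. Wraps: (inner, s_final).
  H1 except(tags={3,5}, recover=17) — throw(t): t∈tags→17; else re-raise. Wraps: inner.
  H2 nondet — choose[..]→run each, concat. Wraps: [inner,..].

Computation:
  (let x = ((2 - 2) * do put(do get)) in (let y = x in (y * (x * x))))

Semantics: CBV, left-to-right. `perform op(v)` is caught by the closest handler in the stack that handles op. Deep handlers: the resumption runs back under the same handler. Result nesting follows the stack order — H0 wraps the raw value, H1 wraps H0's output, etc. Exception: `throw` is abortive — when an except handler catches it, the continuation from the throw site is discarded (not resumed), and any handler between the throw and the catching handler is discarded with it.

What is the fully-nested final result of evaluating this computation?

Working:
get @ H0 ⇒ 2
put(2) @ H0 ⇒ s:=2
H0 returns (0, 2)
H1 returns (0, 2)
H2 returns [(0, 2)]
= [(0, 2)]

Answer: [(0, 2)]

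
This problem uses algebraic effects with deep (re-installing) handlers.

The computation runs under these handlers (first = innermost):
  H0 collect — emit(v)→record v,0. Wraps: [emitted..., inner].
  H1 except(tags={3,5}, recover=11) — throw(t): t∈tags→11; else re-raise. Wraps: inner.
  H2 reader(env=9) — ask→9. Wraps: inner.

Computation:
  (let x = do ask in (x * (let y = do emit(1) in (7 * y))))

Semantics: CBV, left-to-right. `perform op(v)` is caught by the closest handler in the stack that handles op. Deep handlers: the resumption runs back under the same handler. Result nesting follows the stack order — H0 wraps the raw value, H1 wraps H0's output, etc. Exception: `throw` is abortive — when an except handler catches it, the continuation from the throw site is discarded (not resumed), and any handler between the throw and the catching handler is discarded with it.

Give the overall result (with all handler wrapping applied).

Working:
ask @ H2 ⇒ 9
emit(1) @ H0 ⇒ out+=1
H0 returns [1, 0]
H1 returns [1, 0]
H2 returns [1, 0]
= [1, 0]

Answer: [1, 0]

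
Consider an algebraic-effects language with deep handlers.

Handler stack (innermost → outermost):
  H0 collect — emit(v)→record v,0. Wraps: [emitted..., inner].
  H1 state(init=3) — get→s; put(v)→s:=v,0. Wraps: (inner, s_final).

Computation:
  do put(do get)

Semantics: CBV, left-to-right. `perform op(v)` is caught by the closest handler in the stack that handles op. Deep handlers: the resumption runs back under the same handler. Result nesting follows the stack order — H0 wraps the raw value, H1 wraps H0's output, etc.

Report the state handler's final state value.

Step-by-step:
get @ H1 ⇒ 3
put(3) @ H1 ⇒ s:=3
H0 returns [0]
H1 returns ([0], 3)
= ([0], 3)

Answer: 3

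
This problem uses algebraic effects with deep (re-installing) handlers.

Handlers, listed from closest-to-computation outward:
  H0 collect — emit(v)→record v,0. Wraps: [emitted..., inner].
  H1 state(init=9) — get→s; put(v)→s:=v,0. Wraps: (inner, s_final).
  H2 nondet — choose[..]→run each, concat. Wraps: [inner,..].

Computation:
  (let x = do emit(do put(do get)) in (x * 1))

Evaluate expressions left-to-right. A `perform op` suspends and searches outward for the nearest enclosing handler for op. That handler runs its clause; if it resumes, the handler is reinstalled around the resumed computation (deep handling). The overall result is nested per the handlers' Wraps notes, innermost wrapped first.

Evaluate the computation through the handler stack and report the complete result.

Working:
get @ H1 ⇒ 9
put(9) @ H1 ⇒ s:=9
emit(0) @ H0 ⇒ out+=0
H0 returns [0, 0]
H1 returns ([0, 0], 9)
H2 returns [([0, 0], 9)]
= [([0, 0], 9)]

Answer: [([0, 0], 9)]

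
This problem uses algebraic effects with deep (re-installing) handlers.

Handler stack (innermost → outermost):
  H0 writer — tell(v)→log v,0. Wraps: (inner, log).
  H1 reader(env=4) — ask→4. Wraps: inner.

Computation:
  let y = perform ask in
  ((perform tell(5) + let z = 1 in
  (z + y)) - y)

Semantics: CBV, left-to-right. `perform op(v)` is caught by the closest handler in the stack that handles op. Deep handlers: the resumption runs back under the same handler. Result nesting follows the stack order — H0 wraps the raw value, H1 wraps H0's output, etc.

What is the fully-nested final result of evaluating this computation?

Answer: (1, (5))

Working:
ask @ H1 ⇒ 4
tell(5) @ H0 ⇒ log+=5
H0 returns (1, (5))
H1 returns (1, (5))
= (1, (5))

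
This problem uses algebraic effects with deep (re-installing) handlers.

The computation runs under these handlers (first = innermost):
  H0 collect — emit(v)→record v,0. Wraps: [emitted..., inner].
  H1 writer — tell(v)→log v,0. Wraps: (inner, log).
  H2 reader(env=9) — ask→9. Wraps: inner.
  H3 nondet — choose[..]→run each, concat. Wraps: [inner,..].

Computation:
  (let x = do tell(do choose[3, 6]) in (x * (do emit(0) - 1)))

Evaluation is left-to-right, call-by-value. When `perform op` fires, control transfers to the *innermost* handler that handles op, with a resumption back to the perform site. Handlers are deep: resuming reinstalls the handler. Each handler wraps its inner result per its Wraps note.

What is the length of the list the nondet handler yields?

Answer: 2

Working:
choose[3, 6] @ H3
  branch[0] choose=3:
    tell(3) @ H1 ⇒ log+=3
    emit(0) @ H0 ⇒ out+=0
    H0 returns [0, 0]
    H1 returns ([0, 0], (3))
    H2 returns ([0, 0], (3))
    H3 returns [([0, 0], (3))]
  branch[1] choose=6:
    tell(6) @ H1 ⇒ log+=6
    emit(0) @ H0 ⇒ out+=0
    H0 returns [0, 0]
    H1 returns ([0, 0], (6))
    H2 returns ([0, 0], (6))
    H3 returns [([0, 0], (6))]
= [([0, 0], (3)), ([0, 0], (6))]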